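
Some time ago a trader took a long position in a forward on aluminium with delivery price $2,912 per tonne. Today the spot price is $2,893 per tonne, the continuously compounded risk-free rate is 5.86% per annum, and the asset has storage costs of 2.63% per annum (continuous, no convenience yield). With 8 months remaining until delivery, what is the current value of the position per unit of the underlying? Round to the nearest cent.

Current fair forward for the remaining 8 months: F = S·e^((r + u)·T), (r + u) = 0.0586 + 0.0263 = 0.0849
F = 2893 · e^(0.0849 × 8/12) = 2893 × 1.05823243 = 3061.4664
Value of long forward = (F − K)·e^(−rT) = (3061.4664 − 2912) · e^(−0.0586·8/12)
= 149.4664 × 0.96168659 = 143.74

$143.74 per tonne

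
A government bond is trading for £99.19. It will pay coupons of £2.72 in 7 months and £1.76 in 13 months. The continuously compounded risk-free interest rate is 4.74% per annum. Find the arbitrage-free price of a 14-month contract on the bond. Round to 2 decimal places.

PV(coupons) I = 2.72·e^(−0.0474·7/12) + 1.76·e^(−0.0474·13/12)
I = 2.6458 + 1.6719 = 4.3177
F = (S − I)·e^(rT) = (99.19 − 4.3177) · e^(0.0474·14/12)
= 94.8723 · e^0.055300 = 94.8723 × 1.056858 = £100.27

£100.27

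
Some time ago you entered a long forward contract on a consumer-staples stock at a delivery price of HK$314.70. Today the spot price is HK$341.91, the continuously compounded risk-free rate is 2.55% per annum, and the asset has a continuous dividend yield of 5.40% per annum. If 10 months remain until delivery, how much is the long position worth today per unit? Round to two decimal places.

Current fair forward for the remaining 10 months: F = S·e^((r − q)·T), (r − q) = 0.0255 − 0.0540 = -0.0285
F = 341.91 · e^(-0.0285 × 10/12) = 341.91 × 0.976530 = 333.8854
Value of long forward = (F − K)·e^(−rT) = (333.8854 − 314.70) · e^(−0.0255·10/12)
= 19.1854 × 0.978974 = 18.78

HK$18.78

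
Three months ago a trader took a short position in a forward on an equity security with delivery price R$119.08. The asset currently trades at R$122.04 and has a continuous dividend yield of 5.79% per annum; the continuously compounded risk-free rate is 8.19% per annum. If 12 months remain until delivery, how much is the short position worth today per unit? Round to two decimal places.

Current fair forward for the remaining 12 months: F = S·e^((r − q)·T), (r − q) = 0.0819 − 0.0579 = 0.0240
F = 122.04 · e^(0.0240 × 12/12) = 122.04 × 1.024290 = 125.0044
Value of long forward = (F − K)·e^(−rT) = (125.0044 − 119.08) · e^(−0.0819·12/12)
= 5.9244 × 0.921364 = 5.46
Short position value = −(long value) = -R$5.46

-R$5.46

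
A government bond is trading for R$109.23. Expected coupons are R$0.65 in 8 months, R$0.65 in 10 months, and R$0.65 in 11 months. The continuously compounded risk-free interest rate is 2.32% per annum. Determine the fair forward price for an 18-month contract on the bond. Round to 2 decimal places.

R$111.12

PV(coupons) I = 0.65·e^(−0.0232·8/12) + 0.65·e^(−0.0232·10/12) + 0.65·e^(−0.0232·11/12)
I = 0.6400 + 0.6376 + 0.6363 = 1.9139
F = (S − I)·e^(rT) = (109.23 − 1.9139) · e^(0.0232·18/12)
= 107.3161 · e^0.034800 = 107.3161 × 1.035413 = R$111.12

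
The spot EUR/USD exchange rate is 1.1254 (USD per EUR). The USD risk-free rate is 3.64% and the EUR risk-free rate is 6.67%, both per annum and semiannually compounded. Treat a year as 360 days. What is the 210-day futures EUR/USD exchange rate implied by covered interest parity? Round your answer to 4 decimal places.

By covered interest parity, F = S · (1+r_USD/2)^(2T) / (1+r_EUR/2)^(2T)
= 1.1254 × 1.021265 / 1.039015 = 1.1254 × 0.982917
F = 1.1062 USD per EUR

1.1062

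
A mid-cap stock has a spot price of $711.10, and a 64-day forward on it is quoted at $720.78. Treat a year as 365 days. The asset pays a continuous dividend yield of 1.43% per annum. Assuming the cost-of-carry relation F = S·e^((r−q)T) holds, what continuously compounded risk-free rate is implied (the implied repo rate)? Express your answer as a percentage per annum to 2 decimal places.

From F = S·e^((r−q)T): (r − q) = ln(F/S)/T
ln(720.78/711.10) = ln(1.013613) = 0.013521
(r − q) = 0.013521 / (64/365) = 0.077112
r = ln(F/S)/T + q = 0.077112 + 0.0143 = 0.091412
r = 9.14%

9.14%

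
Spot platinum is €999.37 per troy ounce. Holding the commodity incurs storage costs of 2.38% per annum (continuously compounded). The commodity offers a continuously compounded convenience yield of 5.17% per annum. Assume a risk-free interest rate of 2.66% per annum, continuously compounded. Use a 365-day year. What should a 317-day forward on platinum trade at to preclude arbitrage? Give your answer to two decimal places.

€998.24 per troy ounce

Net carry = r + u − y = 0.0266 + 0.0238 − 0.0517 = -0.0013
F = S·e^((r+u−y)T) = 999.37 · e^(-0.0013 × 317/365) = 999.37 · e^-0.001129
= 999.37 × 0.998872 = €998.24 per troy ounce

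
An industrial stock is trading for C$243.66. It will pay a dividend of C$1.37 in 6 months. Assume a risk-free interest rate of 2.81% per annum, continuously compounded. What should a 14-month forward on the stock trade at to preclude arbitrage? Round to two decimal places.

PV(dividends) I = 1.37·e^(−0.0281·6/12)
I = 1.3509
F = (S − I)·e^(rT) = (243.66 − 1.3509) · e^(0.0281·14/12)
= 242.3091 · e^0.032783 = 242.3091 × 1.033326 = C$250.38

C$250.38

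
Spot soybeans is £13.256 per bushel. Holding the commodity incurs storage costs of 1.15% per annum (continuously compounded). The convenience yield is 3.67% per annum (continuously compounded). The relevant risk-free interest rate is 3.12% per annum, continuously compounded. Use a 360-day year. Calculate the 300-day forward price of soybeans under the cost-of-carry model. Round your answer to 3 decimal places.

£13.322 per bushel

Net carry = r + u − y = 0.0312 + 0.0115 − 0.0367 = 0.0060
F = S·e^((r+u−y)T) = 13.256 · e^(0.0060 × 300/360) = 13.256 · e^0.005000
= 13.256 × 1.005013 = £13.322 per bushel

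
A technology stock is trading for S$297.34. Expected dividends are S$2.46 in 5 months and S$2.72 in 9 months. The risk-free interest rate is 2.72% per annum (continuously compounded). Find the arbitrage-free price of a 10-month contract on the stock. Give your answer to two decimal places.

PV(dividends) I = 2.46·e^(−0.0272·5/12) + 2.72·e^(−0.0272·9/12)
I = 2.4323 + 2.6651 = 5.0974
F = (S − I)·e^(rT) = (297.34 − 5.0974) · e^(0.0272·10/12)
= 292.2426 · e^0.022667 = 292.2426 × 1.022926 = S$298.94

S$298.94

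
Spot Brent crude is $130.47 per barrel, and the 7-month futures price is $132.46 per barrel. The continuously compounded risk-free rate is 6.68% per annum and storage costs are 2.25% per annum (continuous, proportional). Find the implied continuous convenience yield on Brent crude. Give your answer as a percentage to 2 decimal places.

F = S·e^((r+u−y)T) ⇒ (r+u−y) = ln(F/S)/T
ln(132.46/130.47) = 0.015137; /T ⇒ 0.025949
y = r + u − ln(F/S)/T = 0.0668 + 0.0225 − 0.025949 = 0.063351
y = 6.34%

6.34%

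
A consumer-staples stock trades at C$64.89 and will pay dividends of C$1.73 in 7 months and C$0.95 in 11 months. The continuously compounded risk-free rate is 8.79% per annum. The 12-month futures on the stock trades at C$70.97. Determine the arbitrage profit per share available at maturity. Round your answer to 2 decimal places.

PV(dividends) I = 1.73·e^(−0.0879·7/12) + 0.95·e^(−0.0879·11/12) = 2.5200
Fair futures F* = (S − I)·e^(rT) = (64.89 − 2.5200)·e^0.087900 = 62.3700 × 1.091879 = 68.1005
Market C$70.97 > fair 68.1005: forward overpriced → cash-and-carry (borrow at r, buy the stock and collect the dividends, short the forward).
Profit at T = |F_mkt − F*| = |70.97 − 68.1005| = C$2.87 per share

C$2.87 per share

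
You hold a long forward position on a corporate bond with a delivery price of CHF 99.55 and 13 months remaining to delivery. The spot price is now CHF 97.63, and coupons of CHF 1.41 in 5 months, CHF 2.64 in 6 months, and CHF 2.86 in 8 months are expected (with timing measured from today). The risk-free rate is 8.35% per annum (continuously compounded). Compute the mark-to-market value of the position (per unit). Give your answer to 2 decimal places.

CHF 0.09

PV(remaining coupons) I = 1.41·e^(−0.0835·5/12) + 2.64·e^(−0.0835·6/12) + 2.86·e^(−0.0835·8/12) = 6.5990
Current forward F = (S − I)·e^(rT) = (97.63 − 6.5990)·e^(0.0835·13/12) = 91.0310 × 1.094676 = 99.6495
Value (long) = (F − K)·e^(−rT) = (99.6495 − 99.55) × 0.913512 = 0.0909
Value = CHF 0.09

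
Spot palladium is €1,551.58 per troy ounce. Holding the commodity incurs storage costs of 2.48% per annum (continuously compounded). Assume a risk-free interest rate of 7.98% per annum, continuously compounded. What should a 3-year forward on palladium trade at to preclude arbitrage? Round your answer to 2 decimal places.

Net carry = r + u − y = 0.0798 + 0.0248 − 0.0000 = 0.1046
F = S·e^((r+u−y)T) = 1551.58 · e^(0.1046 × 3) = 1551.58 · e^0.31380000
= 1551.58 × 1.36861599 = €2,123.52 per troy ounce

€2,123.52 per troy ounce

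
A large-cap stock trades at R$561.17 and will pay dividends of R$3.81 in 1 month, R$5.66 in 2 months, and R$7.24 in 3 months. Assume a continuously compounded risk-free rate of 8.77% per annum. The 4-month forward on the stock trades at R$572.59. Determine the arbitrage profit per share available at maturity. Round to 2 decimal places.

R$11.70 per share

PV(dividends) I = 3.81·e^(−0.0877·1/12) + 5.66·e^(−0.0877·2/12) + 7.24·e^(−0.0877·3/12) = 16.4431
Fair forward F* = (S − I)·e^(rT) = (561.17 − 16.4431)·e^0.029233 = 544.7269 × 1.029664 = 560.8857
Market R$572.59 > fair 560.8857: forward overpriced → cash-and-carry (borrow at r, buy the stock and collect the dividends, short the forward).
Profit at T = |F_mkt − F*| = |572.59 − 560.8857| = R$11.70 per share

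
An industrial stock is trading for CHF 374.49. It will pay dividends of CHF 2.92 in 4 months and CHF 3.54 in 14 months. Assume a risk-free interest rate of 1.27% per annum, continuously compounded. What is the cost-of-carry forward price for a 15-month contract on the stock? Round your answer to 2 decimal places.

PV(dividends) I = 2.92·e^(−0.0127·4/12) + 3.54·e^(−0.0127·14/12)
I = 2.9077 + 3.4879 = 6.3956
F = (S − I)·e^(rT) = (374.49 − 6.3956) · e^(0.0127·15/12)
= 368.0944 · e^0.015875 = 368.0944 × 1.016002 = CHF 373.98

CHF 373.98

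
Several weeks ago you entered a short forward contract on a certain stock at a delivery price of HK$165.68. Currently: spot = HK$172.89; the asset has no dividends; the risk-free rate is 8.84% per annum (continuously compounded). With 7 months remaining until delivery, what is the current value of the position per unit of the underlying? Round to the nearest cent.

-HK$15.54

Current fair forward for the remaining 7 months: F = S·e^(r·T), r = 0.0884
F = 172.89 · e^(0.0884 × 7/12) = 172.89 × 1.052919 = 182.0392
Value of long forward = (F − K)·e^(−rT) = (182.0392 − 165.68) · e^(−0.0884·7/12)
= 16.3592 × 0.949740 = 15.54
Short position value = −(long value) = -HK$15.54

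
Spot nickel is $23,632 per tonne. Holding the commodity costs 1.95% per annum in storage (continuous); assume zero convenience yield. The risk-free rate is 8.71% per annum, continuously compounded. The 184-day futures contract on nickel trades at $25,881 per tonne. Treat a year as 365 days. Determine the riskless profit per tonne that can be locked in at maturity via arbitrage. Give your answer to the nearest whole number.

$944 per tonne

Fair futures: F* = S·e^(carry·T), with carry = (r + u) = 0.0871 + 0.0195 = 0.1066
F* = 23632 · e^(0.1066 × 184/365) = 23632 · e^0.053738 = 23632 × 1.055208 = $24936.6755
Market $25881 > fair $24936.6755: forward overpriced → cash-and-carry (buy spot, short the forward).
At maturity, profit = |F_mkt − F*| = |25881 − 24936.6755| = $944 per tonne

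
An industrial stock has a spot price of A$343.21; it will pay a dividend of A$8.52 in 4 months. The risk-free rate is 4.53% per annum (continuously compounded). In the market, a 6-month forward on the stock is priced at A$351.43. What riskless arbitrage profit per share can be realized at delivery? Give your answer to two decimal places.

PV(dividends) I = 8.52·e^(−0.0453·4/12) = 8.3923
Fair forward F* = (S − I)·e^(rT) = (343.21 − 8.3923)·e^0.022650 = 334.8177 × 1.022908 = 342.4877
Market A$351.43 > fair 342.4877: forward overpriced → cash-and-carry (borrow at r, buy the stock and collect the dividends, short the forward).
Profit at T = |F_mkt − F*| = |351.43 − 342.4877| = A$8.94 per share

A$8.94 per share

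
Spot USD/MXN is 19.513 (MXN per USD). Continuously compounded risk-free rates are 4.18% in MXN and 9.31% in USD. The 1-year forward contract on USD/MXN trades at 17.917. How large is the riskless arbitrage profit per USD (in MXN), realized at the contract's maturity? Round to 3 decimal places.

0.620 per USD (in MXN)

Fair forward: F* = S·e^(carry·T), with carry = (r_MXN − r_USD) = 0.0418 − 0.0931 = -0.0513
F* = 19.513 · e^(-0.0513 × 1) = 19.513 · e^-0.051300 = 19.513 × 0.949994 = 18.5372
Market 17.917 < fair 18.5372: forward underpriced → reverse cash-and-carry (short spot, go long the forward).
At maturity, profit = |F_mkt − F*| = |17.917 − 18.5372| = 0.620 per USD (in MXN)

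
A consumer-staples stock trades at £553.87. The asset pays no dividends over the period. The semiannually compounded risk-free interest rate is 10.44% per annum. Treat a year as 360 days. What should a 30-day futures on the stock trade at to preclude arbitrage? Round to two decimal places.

F = S · (1+r/2)^(2T)
= 553.87 × 1.008517
F = £558.59

£558.59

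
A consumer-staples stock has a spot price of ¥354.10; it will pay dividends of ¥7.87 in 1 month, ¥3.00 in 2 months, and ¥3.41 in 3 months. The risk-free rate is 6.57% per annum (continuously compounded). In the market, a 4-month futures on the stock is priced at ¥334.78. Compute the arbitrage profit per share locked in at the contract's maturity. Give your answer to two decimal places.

PV(dividends) I = 7.87·e^(−0.0657·1/12) + 3.00·e^(−0.0657·2/12) + 3.41·e^(−0.0657·3/12) = 14.1488
Fair futures F* = (S − I)·e^(rT) = (354.10 − 14.1488)·e^0.021900 = 339.9512 × 1.022142 = 347.4784
Market ¥334.78 < fair 347.4784: forward underpriced → reverse cash-and-carry (short the stock, invest proceeds at r, pay the dividends, go long the forward).
Profit at T = |F_mkt − F*| = |334.78 − 347.4784| = ¥12.70 per share

¥12.70 per share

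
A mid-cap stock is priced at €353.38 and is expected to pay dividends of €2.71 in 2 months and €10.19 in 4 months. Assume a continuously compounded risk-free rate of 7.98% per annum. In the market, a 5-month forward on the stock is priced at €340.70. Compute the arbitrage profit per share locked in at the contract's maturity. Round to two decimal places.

PV(dividends) I = 2.71·e^(−0.0798·2/12) + 10.19·e^(−0.0798·4/12) = 12.5967
Fair forward F* = (S − I)·e^(rT) = (353.38 − 12.5967)·e^0.033250 = 340.7833 × 1.033809 = 352.3048
Market €340.70 < fair 352.3048: forward underpriced → reverse cash-and-carry (short the stock, invest proceeds at r, pay the dividends, go long the forward).
Profit at T = |F_mkt − F*| = |340.70 − 352.3048| = €11.60 per share

€11.60 per share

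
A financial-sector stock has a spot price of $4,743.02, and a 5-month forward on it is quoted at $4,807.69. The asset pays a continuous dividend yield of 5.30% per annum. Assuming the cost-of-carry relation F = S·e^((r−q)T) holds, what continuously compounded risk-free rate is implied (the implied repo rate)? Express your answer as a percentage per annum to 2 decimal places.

8.55%

From F = S·e^((r−q)T): (r − q) = ln(F/S)/T
ln(4807.69/4743.02) = ln(1.013635) = 0.013543
(r − q) = 0.013543 / (5/12) = 0.032503
r = ln(F/S)/T + q = 0.032503 + 0.0530 = 0.085503
r = 8.55%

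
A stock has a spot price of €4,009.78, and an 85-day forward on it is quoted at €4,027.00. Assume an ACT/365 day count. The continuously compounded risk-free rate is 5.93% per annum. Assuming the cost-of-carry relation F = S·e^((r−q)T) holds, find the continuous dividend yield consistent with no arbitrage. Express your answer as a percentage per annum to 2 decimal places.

4.09%

From F = S·e^((r−q)T): (r − q) = ln(F/S)/T
ln(4027.00/4009.78) = ln(1.004294) = 0.004285
(r − q) = 0.004285 / (85/365) = 0.018400
q = r − ln(F/S)/T = 0.0593 − 0.018400 = 0.040900
q = 4.09%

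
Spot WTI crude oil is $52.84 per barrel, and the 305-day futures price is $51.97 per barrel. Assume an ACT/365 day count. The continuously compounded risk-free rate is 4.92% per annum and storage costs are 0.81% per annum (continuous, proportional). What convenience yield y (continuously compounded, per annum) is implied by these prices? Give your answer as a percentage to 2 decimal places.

F = S·e^((r+u−y)T) ⇒ (r+u−y) = ln(F/S)/T
ln(51.97/52.84) = -0.016602; /T ⇒ -0.019868
y = r + u − ln(F/S)/T = 0.0492 + 0.0081 + 0.019868 = 0.077168
y = 7.72%

7.72%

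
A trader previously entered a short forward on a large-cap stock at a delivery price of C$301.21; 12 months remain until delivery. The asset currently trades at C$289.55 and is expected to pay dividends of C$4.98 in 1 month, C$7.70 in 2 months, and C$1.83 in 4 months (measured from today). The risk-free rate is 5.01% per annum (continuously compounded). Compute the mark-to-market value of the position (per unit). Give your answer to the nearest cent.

C$11.34

PV(remaining dividends) I = 4.98·e^(−0.0501·1/12) + 7.70·e^(−0.0501·2/12) + 1.83·e^(−0.0501·4/12) = 14.3949
Current forward F = (S − I)·e^(rT) = (289.55 − 14.3949)·e^(0.0501·12/12) = 275.1551 × 1.051376 = 289.2915
Value (long) = (F − K)·e^(−rT) = (289.2915 − 301.21) × 0.951134 = -11.3361
Short position value = −(long value) = C$11.34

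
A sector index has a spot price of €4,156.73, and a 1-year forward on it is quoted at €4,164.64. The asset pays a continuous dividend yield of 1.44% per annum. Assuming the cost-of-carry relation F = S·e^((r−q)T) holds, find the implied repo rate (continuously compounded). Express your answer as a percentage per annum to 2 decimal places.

1.63%

From F = S·e^((r−q)T): (r − q) = ln(F/S)/T
ln(4164.64/4156.73) = ln(1.001903) = 0.001901
(r − q) = 0.001901 / (12/12) = 0.001901
r = ln(F/S)/T + q = 0.001901 + 0.0144 = 0.016301
r = 1.63%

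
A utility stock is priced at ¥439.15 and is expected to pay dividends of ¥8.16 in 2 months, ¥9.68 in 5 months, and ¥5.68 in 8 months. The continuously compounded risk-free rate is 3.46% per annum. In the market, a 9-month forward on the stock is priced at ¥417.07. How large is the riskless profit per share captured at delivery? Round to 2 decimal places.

¥9.81 per share

PV(dividends) I = 8.16·e^(−0.0346·2/12) + 9.68·e^(−0.0346·5/12) + 5.68·e^(−0.0346·8/12) = 23.2050
Fair forward F* = (S − I)·e^(rT) = (439.15 − 23.2050)·e^0.025950 = 415.9450 × 1.026290 = 426.8802
Market ¥417.07 < fair 426.8802: forward underpriced → reverse cash-and-carry (short the stock, invest proceeds at r, pay the dividends, go long the forward).
Profit at T = |F_mkt − F*| = |417.07 − 426.8802| = ¥9.81 per share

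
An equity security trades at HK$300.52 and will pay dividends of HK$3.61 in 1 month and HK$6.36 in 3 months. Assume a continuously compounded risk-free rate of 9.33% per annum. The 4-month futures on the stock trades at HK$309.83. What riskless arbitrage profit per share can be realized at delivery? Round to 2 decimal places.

HK$9.92 per share

PV(dividends) I = 3.61·e^(−0.0933·1/12) + 6.36·e^(−0.0933·3/12) = 9.7954
Fair futures F* = (S − I)·e^(rT) = (300.52 − 9.7954)·e^0.031100 = 290.7246 × 1.031589 = 299.9083
Market HK$309.83 > fair 299.9083: forward overpriced → cash-and-carry (borrow at r, buy the stock and collect the dividends, short the forward).
Profit at T = |F_mkt − F*| = |309.83 − 299.9083| = HK$9.92 per share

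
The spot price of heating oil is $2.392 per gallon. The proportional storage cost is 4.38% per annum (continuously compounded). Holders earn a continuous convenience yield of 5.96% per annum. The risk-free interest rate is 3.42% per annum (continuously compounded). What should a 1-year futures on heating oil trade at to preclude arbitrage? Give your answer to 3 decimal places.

Net carry = r + u − y = 0.0342 + 0.0438 − 0.0596 = 0.0184
F = S·e^((r+u−y)T) = 2.392 · e^(0.0184 × 1) = 2.392 · e^0.018400
= 2.392 × 1.018570 = $2.436 per gallon

$2.436 per gallon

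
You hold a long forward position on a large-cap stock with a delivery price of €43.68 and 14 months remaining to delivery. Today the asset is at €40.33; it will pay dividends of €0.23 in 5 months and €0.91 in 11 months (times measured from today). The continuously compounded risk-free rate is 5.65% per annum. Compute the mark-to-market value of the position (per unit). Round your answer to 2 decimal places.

PV(remaining dividends) I = 0.23·e^(−0.0565·5/12) + 0.91·e^(−0.0565·11/12) = 1.0887
Current forward F = (S − I)·e^(rT) = (40.33 − 1.0887)·e^(0.0565·14/12) = 39.2413 × 1.068138 = 41.9151
Value (long) = (F − K)·e^(−rT) = (41.9151 − 43.68) × 0.936209 = -1.6523
Value = -€1.65

-€1.65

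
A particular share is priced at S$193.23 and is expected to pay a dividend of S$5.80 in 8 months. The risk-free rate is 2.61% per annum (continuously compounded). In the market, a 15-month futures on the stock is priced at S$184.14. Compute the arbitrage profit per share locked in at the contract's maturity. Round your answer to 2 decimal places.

PV(dividends) I = 5.80·e^(−0.0261·8/12) = 5.7000
Fair futures F* = (S − I)·e^(rT) = (193.23 − 5.7000)·e^0.032625 = 187.5300 × 1.033163 = 193.7491
Market S$184.14 < fair 193.7491: forward underpriced → reverse cash-and-carry (short the stock, invest proceeds at r, pay the dividends, go long the forward).
Profit at T = |F_mkt − F*| = |184.14 − 193.7491| = S$9.61 per share

S$9.61 per share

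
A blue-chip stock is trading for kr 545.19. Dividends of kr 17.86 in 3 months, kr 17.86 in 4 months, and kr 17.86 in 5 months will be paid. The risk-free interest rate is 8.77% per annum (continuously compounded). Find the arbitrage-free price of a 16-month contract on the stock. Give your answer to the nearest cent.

PV(dividends) I = 17.86·e^(−0.0877·3/12) + 17.86·e^(−0.0877·4/12) + 17.86·e^(−0.0877·5/12)
I = 17.4727 + 17.3455 + 17.2191 = 52.0373
F = (S − I)·e^(rT) = (545.19 − 52.0373) · e^(0.0877·16/12)
= 493.1527 · e^0.116933 = 493.1527 × 1.124044 = kr 554.33

kr 554.33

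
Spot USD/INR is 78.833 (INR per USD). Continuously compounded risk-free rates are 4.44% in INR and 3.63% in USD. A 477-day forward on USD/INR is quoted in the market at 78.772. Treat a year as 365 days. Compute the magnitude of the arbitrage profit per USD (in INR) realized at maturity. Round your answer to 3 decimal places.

0.900 per USD (in INR)

Fair forward: F* = S·e^(carry·T), with carry = (r_INR − r_USD) = 0.0444 − 0.0363 = 0.0081
F* = 78.833 · e^(0.0081 × 477/365) = 78.833 · e^0.010585 = 78.833 × 1.010641 = 79.6719
Market 78.772 < fair 79.6719: forward underpriced → reverse cash-and-carry (short spot, go long the forward).
At maturity, profit = |F_mkt − F*| = |78.772 − 79.6719| = 0.900 per USD (in INR)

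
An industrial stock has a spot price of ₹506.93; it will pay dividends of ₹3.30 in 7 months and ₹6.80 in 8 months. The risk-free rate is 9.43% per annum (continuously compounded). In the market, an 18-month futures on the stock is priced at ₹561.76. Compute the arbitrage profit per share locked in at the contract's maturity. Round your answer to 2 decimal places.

PV(dividends) I = 3.30·e^(−0.0943·7/12) + 6.80·e^(−0.0943·8/12) = 9.5090
Fair futures F* = (S − I)·e^(rT) = (506.93 − 9.5090)·e^0.141450 = 497.4210 × 1.151943 = 573.0006
Market ₹561.76 < fair 573.0006: forward underpriced → reverse cash-and-carry (short the stock, invest proceeds at r, pay the dividends, go long the forward).
Profit at T = |F_mkt − F*| = |561.76 − 573.0006| = ₹11.24 per share

₹11.24 per share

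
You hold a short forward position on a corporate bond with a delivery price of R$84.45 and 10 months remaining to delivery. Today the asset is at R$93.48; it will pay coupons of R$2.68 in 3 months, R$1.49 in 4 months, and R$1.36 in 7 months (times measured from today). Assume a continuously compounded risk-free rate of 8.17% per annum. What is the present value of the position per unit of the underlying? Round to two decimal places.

PV(remaining coupons) I = 2.68·e^(−0.0817·3/12) + 1.49·e^(−0.0817·4/12) + 1.36·e^(−0.0817·7/12) = 5.3725
Current forward F = (S − I)·e^(rT) = (93.48 − 5.3725)·e^(0.0817·10/12) = 88.1075 × 1.070455 = 94.3151
Value (long) = (F − K)·e^(−rT) = (94.3151 − 84.45) × 0.934183 = 9.2158
Short position value = −(long value) = -R$9.22

-R$9.22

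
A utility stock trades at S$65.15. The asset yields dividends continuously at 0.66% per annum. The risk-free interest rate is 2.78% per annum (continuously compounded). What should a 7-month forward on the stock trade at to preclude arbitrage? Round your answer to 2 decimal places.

S$65.96

F = S·e^((r − q)T) = 65.15 · e^((0.0278 − 0.0066) × 7/12)
= 65.15 · e^0.012367 = 65.15 × 1.012444
F = S$65.96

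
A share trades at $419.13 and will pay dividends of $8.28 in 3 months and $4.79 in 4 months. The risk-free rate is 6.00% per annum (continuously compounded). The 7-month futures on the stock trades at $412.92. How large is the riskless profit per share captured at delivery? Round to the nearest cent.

$7.83 per share

PV(dividends) I = 8.28·e^(−0.0600·3/12) + 4.79·e^(−0.0600·4/12) = 12.8519
Fair futures F* = (S − I)·e^(rT) = (419.13 − 12.8519)·e^0.035000 = 406.2781 × 1.035620 = 420.7497
Market $412.92 < fair 420.7497: forward underpriced → reverse cash-and-carry (short the stock, invest proceeds at r, pay the dividends, go long the forward).
Profit at T = |F_mkt − F*| = |412.92 − 420.7497| = $7.83 per share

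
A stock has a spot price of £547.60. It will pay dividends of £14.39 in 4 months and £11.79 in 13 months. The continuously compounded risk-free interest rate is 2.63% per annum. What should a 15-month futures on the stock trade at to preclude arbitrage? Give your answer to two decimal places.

PV(dividends) I = 14.39·e^(−0.0263·4/12) + 11.79·e^(−0.0263·13/12)
I = 14.2644 + 11.4588 = 25.7232
F = (S − I)·e^(rT) = (547.60 − 25.7232) · e^(0.0263·15/12)
= 521.8768 · e^0.032875 = 521.8768 × 1.033421 = £539.32

£539.32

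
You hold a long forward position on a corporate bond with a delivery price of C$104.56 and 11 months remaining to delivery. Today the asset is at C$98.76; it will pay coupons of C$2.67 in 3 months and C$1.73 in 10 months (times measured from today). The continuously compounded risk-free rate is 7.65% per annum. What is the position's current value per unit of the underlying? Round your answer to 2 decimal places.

-C$2.96

PV(remaining coupons) I = 2.67·e^(−0.0765·3/12) + 1.73·e^(−0.0765·10/12) = 4.2426
Current forward F = (S − I)·e^(rT) = (98.76 − 4.2426)·e^(0.0765·11/12) = 94.5174 × 1.072642 = 101.3833
Value (long) = (F − K)·e^(−rT) = (101.3833 − 104.56) × 0.932277 = -2.9616
Value = -C$2.96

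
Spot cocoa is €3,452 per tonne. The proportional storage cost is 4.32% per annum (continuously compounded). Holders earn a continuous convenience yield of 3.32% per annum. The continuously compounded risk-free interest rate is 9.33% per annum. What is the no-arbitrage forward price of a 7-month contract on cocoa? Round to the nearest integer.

Net carry = r + u − y = 0.0933 + 0.0432 − 0.0332 = 0.1033
F = S·e^((r+u−y)T) = 3452 · e^(0.1033 × 7/12) = 3452 · e^0.060258
= 3452 × 1.062111 = €3,666 per tonne

€3,666 per tonne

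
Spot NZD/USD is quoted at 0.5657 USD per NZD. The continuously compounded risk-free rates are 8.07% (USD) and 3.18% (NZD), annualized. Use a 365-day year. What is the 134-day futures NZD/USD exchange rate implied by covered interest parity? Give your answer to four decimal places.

F = S·e^((r_USD − r_NZD)T) = 0.5657 · e^((0.0807 − 0.0318) × 134/365)
= 0.5657 · e^0.017952 = 0.5657 × 1.018114
F = 0.5759 USD per NZD

0.5759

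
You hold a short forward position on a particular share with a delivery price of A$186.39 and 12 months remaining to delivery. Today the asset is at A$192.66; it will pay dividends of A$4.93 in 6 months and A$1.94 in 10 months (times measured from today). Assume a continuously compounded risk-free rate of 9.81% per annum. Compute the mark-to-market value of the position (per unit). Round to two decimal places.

PV(remaining dividends) I = 4.93·e^(−0.0981·6/12) + 1.94·e^(−0.0981·10/12) = 6.4817
Current forward F = (S − I)·e^(rT) = (192.66 − 6.4817)·e^(0.0981·12/12) = 186.1783 × 1.103073 = 205.3683
Value (long) = (F − K)·e^(−rT) = (205.3683 − 186.39) × 0.906558 = 17.2049
Short position value = −(long value) = -A$17.20

-A$17.20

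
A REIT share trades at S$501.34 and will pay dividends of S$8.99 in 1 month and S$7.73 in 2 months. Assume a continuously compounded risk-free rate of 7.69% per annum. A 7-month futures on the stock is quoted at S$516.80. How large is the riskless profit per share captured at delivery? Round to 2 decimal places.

S$9.78 per share

PV(dividends) I = 8.99·e^(−0.0769·1/12) + 7.73·e^(−0.0769·2/12) = 16.5641
Fair futures F* = (S − I)·e^(rT) = (501.34 − 16.5641)·e^0.044858 = 484.7759 × 1.045879 = 507.0169
Market S$516.80 > fair 507.0169: forward overpriced → cash-and-carry (borrow at r, buy the stock and collect the dividends, short the forward).
Profit at T = |F_mkt − F*| = |516.80 − 507.0169| = S$9.78 per share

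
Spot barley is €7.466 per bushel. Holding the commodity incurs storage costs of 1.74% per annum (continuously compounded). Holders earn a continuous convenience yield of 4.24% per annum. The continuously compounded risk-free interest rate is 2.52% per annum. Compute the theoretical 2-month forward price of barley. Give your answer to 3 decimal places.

€7.466 per bushel

Net carry = r + u − y = 0.0252 + 0.0174 − 0.0424 = 0.0002
F = S·e^((r+u−y)T) = 7.466 · e^(0.0002 × 2/12) = 7.466 · e^0.000033
= 7.466 × 1.000033 = €7.466 per bushel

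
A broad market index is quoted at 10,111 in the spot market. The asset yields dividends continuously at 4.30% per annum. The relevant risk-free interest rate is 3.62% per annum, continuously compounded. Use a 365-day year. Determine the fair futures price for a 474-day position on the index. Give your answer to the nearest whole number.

10,022

F = S·e^((r − q)T) = 10111 · e^((0.0362 − 0.0430) × 474/365)
= 10111 · e^-0.008831 = 10111 × 0.991208
F = 10,022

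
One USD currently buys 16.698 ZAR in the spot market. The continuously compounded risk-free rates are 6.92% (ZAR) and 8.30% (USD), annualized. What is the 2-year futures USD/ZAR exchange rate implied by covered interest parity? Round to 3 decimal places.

16.243

F = S·e^((r_ZAR − r_USD)T) = 16.698 · e^((0.0692 − 0.0830) × 2)
= 16.698 · e^-0.027600 = 16.698 × 0.972777
F = 16.243 ZAR per USD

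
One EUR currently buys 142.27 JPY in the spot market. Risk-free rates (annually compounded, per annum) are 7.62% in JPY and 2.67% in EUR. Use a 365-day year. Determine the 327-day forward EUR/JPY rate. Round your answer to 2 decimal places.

By covered interest parity, F = S · (1+r_JPY)^T / (1+r_EUR)^T
= 142.27 × 1.068003 / 1.023887 = 142.27 × 1.043087
F = 148.40 JPY per EUR

148.40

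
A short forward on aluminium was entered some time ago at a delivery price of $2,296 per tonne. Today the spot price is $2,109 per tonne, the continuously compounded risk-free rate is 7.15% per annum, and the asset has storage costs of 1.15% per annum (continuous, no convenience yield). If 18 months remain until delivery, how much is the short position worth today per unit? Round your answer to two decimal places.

Current fair forward for the remaining 18 months: F = S·e^((r + u)·T), (r + u) = 0.0715 + 0.0115 = 0.0830
F = 2109 · e^(0.0830 × 18/12) = 2109 × 1.13258202 = 2388.6155
Value of long forward = (F − K)·e^(−rT) = (2388.6155 − 2296) · e^(−0.0715·18/12)
= 92.6155 × 0.89830107 = 83.20
Short position value = −(long value) = -$83.20

-$83.20 per tonne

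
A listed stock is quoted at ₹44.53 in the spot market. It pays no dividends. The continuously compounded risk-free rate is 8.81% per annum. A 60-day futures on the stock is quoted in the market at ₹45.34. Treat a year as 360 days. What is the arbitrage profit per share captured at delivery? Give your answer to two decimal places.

₹0.15 per share

Fair futures: F* = S·e^(carry·T), with carry = r = 0.0881
F* = 44.53 · e^(0.0881 × 60/360) = 44.53 · e^0.014683 = 44.53 × 1.014791 = ₹45.1886
Market ₹45.34 > fair ₹45.1886: forward overpriced → cash-and-carry (buy spot, short the forward).
At maturity, profit = |F_mkt − F*| = |45.34 − 45.1886| = ₹0.15 per share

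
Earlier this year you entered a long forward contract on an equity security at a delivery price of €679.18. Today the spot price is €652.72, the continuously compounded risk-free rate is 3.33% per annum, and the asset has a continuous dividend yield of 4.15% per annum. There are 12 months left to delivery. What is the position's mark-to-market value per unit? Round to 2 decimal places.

-€30.75

Current fair forward for the remaining 12 months: F = S·e^((r − q)·T), (r − q) = 0.0333 − 0.0415 = -0.0082
F = 652.72 · e^(-0.0082 × 12/12) = 652.72 × 0.991834 = 647.3899
Value of long forward = (F − K)·e^(−rT) = (647.3899 − 679.18) · e^(−0.0333·12/12)
= -31.7901 × 0.967248 = -30.75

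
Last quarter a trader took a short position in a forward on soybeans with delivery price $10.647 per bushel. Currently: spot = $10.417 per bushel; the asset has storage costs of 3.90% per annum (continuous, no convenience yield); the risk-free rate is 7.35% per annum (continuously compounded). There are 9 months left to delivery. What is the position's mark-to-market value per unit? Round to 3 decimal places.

-$0.650 per bushel

Current fair forward for the remaining 9 months: F = S·e^((r + u)·T), (r + u) = 0.0735 + 0.0390 = 0.1125
F = 10.417 · e^(0.1125 × 9/12) = 10.417 × 1.088037 = 11.3341
Value of long forward = (F − K)·e^(−rT) = (11.3341 − 10.647) · e^(−0.0735·9/12)
= 0.6871 × 0.946367 = 0.650
Short position value = −(long value) = -$0.650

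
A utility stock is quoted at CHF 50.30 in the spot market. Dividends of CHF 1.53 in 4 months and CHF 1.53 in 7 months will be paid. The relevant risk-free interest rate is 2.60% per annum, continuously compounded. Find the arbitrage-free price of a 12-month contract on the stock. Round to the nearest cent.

PV(dividends) I = 1.53·e^(−0.0260·4/12) + 1.53·e^(−0.0260·7/12)
I = 1.5168 + 1.5070 = 3.0238
F = (S − I)·e^(rT) = (50.30 − 3.0238) · e^(0.0260·12/12)
= 47.2762 · e^0.026000 = 47.2762 × 1.026341 = CHF 48.52

CHF 48.52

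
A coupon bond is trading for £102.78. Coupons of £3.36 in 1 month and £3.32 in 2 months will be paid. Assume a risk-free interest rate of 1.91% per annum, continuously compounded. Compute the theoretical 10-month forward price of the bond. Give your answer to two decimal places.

PV(coupons) I = 3.36·e^(−0.0191·1/12) + 3.32·e^(−0.0191·2/12)
I = 3.3547 + 3.3094 = 6.6641
F = (S − I)·e^(rT) = (102.78 − 6.6641) · e^(0.0191·10/12)
= 96.1159 · e^0.015917 = 96.1159 × 1.016044 = £97.66

£97.66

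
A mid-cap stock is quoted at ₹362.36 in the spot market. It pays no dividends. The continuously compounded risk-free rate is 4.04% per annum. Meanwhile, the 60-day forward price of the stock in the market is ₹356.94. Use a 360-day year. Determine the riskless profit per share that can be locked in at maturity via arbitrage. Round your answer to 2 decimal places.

Fair forward: F* = S·e^(carry·T), with carry = r = 0.0404
F* = 362.36 · e^(0.0404 × 60/360) = 362.36 · e^0.006733 = 362.36 × 1.006756 = ₹364.8081
Market ₹356.94 < fair ₹364.8081: forward underpriced → reverse cash-and-carry (short spot, go long the forward).
At maturity, profit = |F_mkt − F*| = |356.94 − 364.8081| = ₹7.87 per share

₹7.87 per share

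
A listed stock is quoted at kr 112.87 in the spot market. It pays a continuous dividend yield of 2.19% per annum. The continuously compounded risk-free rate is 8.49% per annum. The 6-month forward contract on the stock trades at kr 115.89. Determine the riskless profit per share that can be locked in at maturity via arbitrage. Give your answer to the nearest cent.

kr 0.59 per share

Fair forward: F* = S·e^(carry·T), with carry = (r − q) = 0.0849 − 0.0219 = 0.0630
F* = 112.87 · e^(0.0630 × 6/12) = 112.87 · e^0.031500 = 112.87 × 1.032001 = kr 116.4820
Market kr 115.89 < fair kr 116.4820: forward underpriced → reverse cash-and-carry (short spot, go long the forward).
At maturity, profit = |F_mkt − F*| = |115.89 − 116.4820| = kr 0.59 per share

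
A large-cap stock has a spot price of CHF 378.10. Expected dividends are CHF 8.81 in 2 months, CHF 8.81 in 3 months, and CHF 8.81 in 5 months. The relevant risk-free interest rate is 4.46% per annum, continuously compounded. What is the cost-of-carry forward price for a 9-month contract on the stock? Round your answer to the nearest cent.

PV(dividends) I = 8.81·e^(−0.0446·2/12) + 8.81·e^(−0.0446·3/12) + 8.81·e^(−0.0446·5/12)
I = 8.7448 + 8.7123 + 8.6478 = 26.1049
F = (S − I)·e^(rT) = (378.10 − 26.1049) · e^(0.0446·9/12)
= 351.9951 · e^0.033450 = 351.9951 × 1.034016 = CHF 363.97

CHF 363.97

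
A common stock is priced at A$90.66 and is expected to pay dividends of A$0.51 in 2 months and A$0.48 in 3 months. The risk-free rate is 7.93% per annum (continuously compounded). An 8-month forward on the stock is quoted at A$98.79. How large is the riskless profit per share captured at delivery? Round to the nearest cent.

A$4.23 per share

PV(dividends) I = 0.51·e^(−0.0793·2/12) + 0.48·e^(−0.0793·3/12) = 0.9739
Fair forward F* = (S − I)·e^(rT) = (90.66 − 0.9739)·e^0.052867 = 89.6861 × 1.054289 = 94.5551
Market A$98.79 > fair 94.5551: forward overpriced → cash-and-carry (borrow at r, buy the stock and collect the dividends, short the forward).
Profit at T = |F_mkt − F*| = |98.79 − 94.5551| = A$4.23 per share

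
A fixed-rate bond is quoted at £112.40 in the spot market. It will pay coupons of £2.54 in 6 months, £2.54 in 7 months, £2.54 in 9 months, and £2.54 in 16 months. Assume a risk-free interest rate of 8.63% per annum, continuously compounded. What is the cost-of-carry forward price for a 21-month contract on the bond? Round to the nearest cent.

PV(coupons) I = 2.54·e^(−0.0863·6/12) + 2.54·e^(−0.0863·7/12) + 2.54·e^(−0.0863·9/12) + 2.54·e^(−0.0863·16/12)
I = 2.4327 + 2.4153 + 2.3808 + 2.2639 = 9.4927
F = (S − I)·e^(rT) = (112.40 − 9.4927) · e^(0.0863·21/12)
= 102.9073 · e^0.151025 = 102.9073 × 1.163026 = £119.68

£119.68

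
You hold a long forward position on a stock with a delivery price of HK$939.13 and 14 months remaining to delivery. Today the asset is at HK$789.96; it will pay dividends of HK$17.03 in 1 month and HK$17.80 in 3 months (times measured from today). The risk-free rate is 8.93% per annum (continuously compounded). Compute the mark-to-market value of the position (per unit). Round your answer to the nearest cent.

-HK$90.56

PV(remaining dividends) I = 17.03·e^(−0.0893·1/12) + 17.80·e^(−0.0893·3/12) = 34.3108
Current forward F = (S − I)·e^(rT) = (789.96 − 34.3108)·e^(0.0893·14/12) = 755.6492 × 1.109804 = 838.6225
Value (long) = (F − K)·e^(−rT) = (838.6225 − 939.13) × 0.901060 = -90.5633
Value = -HK$90.56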